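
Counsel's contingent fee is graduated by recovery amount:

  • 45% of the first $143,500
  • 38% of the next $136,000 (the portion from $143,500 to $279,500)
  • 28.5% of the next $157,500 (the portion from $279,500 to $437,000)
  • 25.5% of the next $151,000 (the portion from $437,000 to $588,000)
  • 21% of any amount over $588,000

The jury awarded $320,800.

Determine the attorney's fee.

First $143,500 at 45% = $64,575.00
Next $136,000 at 38% = $51,680.00
Remaining $41,300 at 28.5% = $11,770.50
Fee: $64,575.00 + $51,680.00 + $11,770.50 = $128,025.50

$128,025.50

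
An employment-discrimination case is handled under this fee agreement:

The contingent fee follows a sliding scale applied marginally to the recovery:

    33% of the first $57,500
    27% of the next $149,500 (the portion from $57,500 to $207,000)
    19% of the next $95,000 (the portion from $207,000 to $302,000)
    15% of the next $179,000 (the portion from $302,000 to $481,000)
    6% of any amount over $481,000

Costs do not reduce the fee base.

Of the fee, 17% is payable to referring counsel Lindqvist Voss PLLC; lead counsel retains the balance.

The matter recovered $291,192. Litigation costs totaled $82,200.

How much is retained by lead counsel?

$62,529.28

Fee base is the gross recovery, $291,192; costs are reimbursed separately.
First $57,500 at 33% = $18,975.00
Next $149,500 at 27% = $40,365.00
Remaining $84,192 at 19% = $15,996.48
Fee: $18,975.00 + $40,365.00 + $15,996.48 = $75,336.48
Referral share: 17% of $75,336.48 = $12,807.20; lead counsel retains $75,336.48 − $12,807.20 = $62,529.28.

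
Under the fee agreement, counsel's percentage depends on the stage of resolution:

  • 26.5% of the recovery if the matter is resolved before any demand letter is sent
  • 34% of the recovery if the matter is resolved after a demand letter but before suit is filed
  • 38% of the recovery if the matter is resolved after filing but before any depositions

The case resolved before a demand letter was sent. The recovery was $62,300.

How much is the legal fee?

$16,509.50

The matter resolved before a demand letter was sent, so the 26.5% rate applies.
$62,300 × 26.5% = $16,509.50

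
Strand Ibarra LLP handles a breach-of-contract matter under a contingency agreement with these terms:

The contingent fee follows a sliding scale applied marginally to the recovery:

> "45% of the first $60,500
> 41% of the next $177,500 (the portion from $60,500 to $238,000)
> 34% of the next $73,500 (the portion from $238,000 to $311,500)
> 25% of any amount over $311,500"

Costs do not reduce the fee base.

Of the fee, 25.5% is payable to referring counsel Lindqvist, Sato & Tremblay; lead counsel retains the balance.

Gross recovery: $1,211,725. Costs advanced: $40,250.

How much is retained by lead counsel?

$260,784.46

Fee base is the gross recovery, $1,211,725; costs are reimbursed separately.
First $60,500 at 45% = $27,225.00
Next $177,500 at 41% = $72,775.00
Next $73,500 at 34% = $24,990.00
Remaining $900,225 at 25% = $225,056.25
Fee: $27,225.00 + $72,775.00 + $24,990.00 + $225,056.25 = $350,046.25
Referral share: 25.5% of $350,046.25 = $89,261.79; lead counsel retains $350,046.25 − $89,261.79 = $260,784.46.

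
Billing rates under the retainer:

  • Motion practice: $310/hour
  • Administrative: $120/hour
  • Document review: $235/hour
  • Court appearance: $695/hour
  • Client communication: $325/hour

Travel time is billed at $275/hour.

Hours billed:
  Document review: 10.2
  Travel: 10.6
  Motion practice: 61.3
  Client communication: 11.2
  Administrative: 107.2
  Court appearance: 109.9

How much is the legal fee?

$117,199.50

Motion practice: 61.3 × $310 = $19,003.00
Administrative: 107.2 × $120 = $12,864.00
Document review: 10.2 × $235 = $2,397.00
Court appearance: 109.9 × $695 = $76,380.50
Client communication: 11.2 × $325 = $3,640.00
Subtotal: $19,003.00 + $12,864.00 + $2,397.00 + $76,380.50 + $3,640.00 = $114,284.50
Travel: 10.6 × $275 = $2,915.00
Total: $114,284.50 + $2,915.00 = $117,199.50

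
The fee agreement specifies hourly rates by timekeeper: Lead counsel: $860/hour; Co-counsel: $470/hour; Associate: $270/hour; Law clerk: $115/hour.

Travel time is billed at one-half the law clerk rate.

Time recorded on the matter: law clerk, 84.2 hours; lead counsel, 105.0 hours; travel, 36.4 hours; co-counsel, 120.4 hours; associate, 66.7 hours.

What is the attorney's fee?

Lead counsel: 105.0 × $860 = $90,300.00
Co-counsel: 120.4 × $470 = $56,588.00
Associate: 66.7 × $270 = $18,009.00
Law clerk: 84.2 × $115 = $9,683.00
Subtotal: $90,300.00 + $56,588.00 + $18,009.00 + $9,683.00 = $174,580.00
Travel: 36.4 × ($115 ÷ 2) = 36.4 × $57.50 = $2,093.00
Total: $174,580.00 + $2,093.00 = $176,673.00

$176,673.00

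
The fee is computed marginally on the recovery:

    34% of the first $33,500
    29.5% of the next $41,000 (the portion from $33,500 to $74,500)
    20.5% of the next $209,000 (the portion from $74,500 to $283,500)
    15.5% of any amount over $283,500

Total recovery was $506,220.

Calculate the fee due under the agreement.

First $33,500 at 34% = $11,390.00
Next $41,000 at 29.5% = $12,095.00
Next $209,000 at 20.5% = $42,845.00
Remaining $222,720 at 15.5% = $34,521.60
Fee: $11,390.00 + $12,095.00 + $42,845.00 + $34,521.60 = $100,851.60

$100,851.60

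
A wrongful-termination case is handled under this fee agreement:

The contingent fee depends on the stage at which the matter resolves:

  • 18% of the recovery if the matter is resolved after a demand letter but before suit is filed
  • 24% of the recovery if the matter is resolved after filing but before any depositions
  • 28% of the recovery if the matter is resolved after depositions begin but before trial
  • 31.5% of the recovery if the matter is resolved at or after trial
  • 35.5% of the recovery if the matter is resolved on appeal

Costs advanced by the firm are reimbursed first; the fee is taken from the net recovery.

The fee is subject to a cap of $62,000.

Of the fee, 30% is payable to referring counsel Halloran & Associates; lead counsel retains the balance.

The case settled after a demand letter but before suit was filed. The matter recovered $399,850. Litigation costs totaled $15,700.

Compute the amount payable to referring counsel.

Fee base (net of costs): $399,850 − $15,700 = $384,150
The matter settled after a demand letter but before suit was filed, so the 18% rate applies.
$384,150 × 18% = $69,147.00
$69,147.00 exceeds the $62,000 cap, so the fee is capped at $62,000.00.
Referral share: 30% of $62,000.00 = $18,600.00; lead counsel retains $62,000.00 − $18,600.00 = $43,400.00.

$18,600.00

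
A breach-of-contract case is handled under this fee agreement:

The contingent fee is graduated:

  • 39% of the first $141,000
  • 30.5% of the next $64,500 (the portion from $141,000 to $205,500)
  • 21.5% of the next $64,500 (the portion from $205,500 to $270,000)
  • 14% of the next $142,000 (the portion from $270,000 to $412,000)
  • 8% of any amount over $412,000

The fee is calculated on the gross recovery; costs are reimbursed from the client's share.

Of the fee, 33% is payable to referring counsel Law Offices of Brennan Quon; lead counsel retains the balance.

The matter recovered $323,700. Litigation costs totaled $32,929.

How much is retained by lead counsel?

$64,352.16

Fee base is the gross recovery, $323,700; costs are reimbursed separately.
First $141,000 at 39% = $54,990.00
Next $64,500 at 30.5% = $19,672.50
Next $64,500 at 21.5% = $13,867.50
Remaining $53,700 at 14% = $7,518.00
Fee: $54,990.00 + $19,672.50 + $13,867.50 + $7,518.00 = $96,048.00
Referral share: 33% of $96,048.00 = $31,695.84; lead counsel retains $96,048.00 − $31,695.84 = $64,352.16.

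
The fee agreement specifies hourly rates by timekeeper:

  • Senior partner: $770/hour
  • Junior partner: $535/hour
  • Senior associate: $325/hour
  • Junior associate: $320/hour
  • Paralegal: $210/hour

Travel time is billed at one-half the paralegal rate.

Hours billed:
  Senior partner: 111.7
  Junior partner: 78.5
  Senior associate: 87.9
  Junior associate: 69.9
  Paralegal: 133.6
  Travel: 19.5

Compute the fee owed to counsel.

Senior partner: 111.7 × $770 = $86,009.00
Junior partner: 78.5 × $535 = $41,997.50
Senior associate: 87.9 × $325 = $28,567.50
Junior associate: 69.9 × $320 = $22,368.00
Paralegal: 133.6 × $210 = $28,056.00
Subtotal: $86,009.00 + $41,997.50 + $28,567.50 + $22,368.00 + $28,056.00 = $206,998.00
Travel: 19.5 × ($210 ÷ 2) = 19.5 × $105.00 = $2,047.50
Total: $206,998.00 + $2,047.50 = $209,045.50

$209,045.50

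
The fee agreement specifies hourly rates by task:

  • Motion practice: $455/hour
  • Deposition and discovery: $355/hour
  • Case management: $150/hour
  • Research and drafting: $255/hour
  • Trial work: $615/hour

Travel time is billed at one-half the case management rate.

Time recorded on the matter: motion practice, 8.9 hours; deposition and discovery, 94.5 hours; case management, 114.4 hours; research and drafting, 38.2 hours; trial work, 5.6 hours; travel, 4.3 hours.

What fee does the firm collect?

Motion practice: 8.9 × $455 = $4,049.50
Deposition and discovery: 94.5 × $355 = $33,547.50
Case management: 114.4 × $150 = $17,160.00
Research and drafting: 38.2 × $255 = $9,741.00
Trial work: 5.6 × $615 = $3,444.00
Subtotal: $4,049.50 + $33,547.50 + $17,160.00 + $9,741.00 + $3,444.00 = $67,942.00
Travel: 4.3 × ($150 ÷ 2) = 4.3 × $75.00 = $322.50
Total: $67,942.00 + $322.50 = $68,264.50

$68,264.50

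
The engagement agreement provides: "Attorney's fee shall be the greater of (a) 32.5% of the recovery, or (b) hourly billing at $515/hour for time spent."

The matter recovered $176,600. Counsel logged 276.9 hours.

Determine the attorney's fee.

$142,603.50

(a) 32.5% of $176,600 = $57,395.00
(b) 276.9 × $515 = $142,603.50
The greater is (b): $142,603.50.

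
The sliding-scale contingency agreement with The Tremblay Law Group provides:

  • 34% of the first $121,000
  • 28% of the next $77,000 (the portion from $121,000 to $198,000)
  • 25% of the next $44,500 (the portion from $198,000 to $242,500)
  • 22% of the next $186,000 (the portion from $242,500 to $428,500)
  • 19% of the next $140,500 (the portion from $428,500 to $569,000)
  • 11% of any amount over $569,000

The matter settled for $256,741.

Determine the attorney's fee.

First $121,000 at 34% = $41,140.00
Next $77,000 at 28% = $21,560.00
Next $44,500 at 25% = $11,125.00
Remaining $14,241 at 22% = $3,133.02
Fee: $41,140.00 + $21,560.00 + $11,125.00 + $3,133.02 = $76,958.02

$76,958.02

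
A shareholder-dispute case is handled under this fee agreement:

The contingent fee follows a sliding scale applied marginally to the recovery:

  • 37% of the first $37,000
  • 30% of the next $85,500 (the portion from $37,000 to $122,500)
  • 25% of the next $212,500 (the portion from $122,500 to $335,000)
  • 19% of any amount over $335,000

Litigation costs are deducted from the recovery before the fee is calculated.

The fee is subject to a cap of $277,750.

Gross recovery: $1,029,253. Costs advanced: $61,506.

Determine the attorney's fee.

Fee base (net of costs): $1,029,253 − $61,506 = $967,747
First $37,000 at 37% = $13,690.00
Next $85,500 at 30% = $25,650.00
Next $212,500 at 25% = $53,125.00
Remaining $632,747 at 19% = $120,221.93
Fee: $13,690.00 + $25,650.00 + $53,125.00 + $120,221.93 = $212,686.93
$212,686.93 is under the $277,750 cap.

$212,686.93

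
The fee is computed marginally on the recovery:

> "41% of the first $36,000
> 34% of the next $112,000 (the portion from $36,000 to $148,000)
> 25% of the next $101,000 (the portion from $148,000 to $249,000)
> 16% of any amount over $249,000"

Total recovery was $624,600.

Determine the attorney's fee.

First $36,000 at 41% = $14,760.00
Next $112,000 at 34% = $38,080.00
Next $101,000 at 25% = $25,250.00
Remaining $375,600 at 16% = $60,096.00
Fee: $14,760.00 + $38,080.00 + $25,250.00 + $60,096.00 = $138,186.00

$138,186.00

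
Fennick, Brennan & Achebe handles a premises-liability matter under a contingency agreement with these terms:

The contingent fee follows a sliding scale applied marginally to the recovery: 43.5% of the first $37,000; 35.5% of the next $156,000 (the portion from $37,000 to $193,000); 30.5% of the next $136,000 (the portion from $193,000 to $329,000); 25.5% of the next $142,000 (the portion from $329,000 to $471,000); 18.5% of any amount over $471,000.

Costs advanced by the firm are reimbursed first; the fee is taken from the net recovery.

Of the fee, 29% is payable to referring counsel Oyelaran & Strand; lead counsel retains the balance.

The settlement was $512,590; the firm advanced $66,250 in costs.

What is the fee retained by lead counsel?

$101,442.46

Fee base (net of costs): $512,590 − $66,250 = $446,340
First $37,000 at 43.5% = $16,095.00
Next $156,000 at 35.5% = $55,380.00
Next $136,000 at 30.5% = $41,480.00
Remaining $117,340 at 25.5% = $29,921.70
Fee: $16,095.00 + $55,380.00 + $41,480.00 + $29,921.70 = $142,876.70
Referral share: 29% of $142,876.70 = $41,434.24; lead counsel retains $142,876.70 − $41,434.24 = $101,442.46.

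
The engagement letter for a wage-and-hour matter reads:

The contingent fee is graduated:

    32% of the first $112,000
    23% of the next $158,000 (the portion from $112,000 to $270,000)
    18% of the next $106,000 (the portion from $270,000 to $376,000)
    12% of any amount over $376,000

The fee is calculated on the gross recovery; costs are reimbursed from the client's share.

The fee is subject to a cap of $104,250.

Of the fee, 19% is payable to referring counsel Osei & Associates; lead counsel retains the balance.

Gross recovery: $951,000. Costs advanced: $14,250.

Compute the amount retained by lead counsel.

$84,442.50

Fee base is the gross recovery, $951,000; costs are reimbursed separately.
First $112,000 at 32% = $35,840.00
Next $158,000 at 23% = $36,340.00
Next $106,000 at 18% = $19,080.00
Remaining $575,000 at 12% = $69,000.00
Fee: $35,840.00 + $36,340.00 + $19,080.00 + $69,000.00 = $160,260.00
$160,260.00 exceeds the $104,250 cap, so the fee is capped at $104,250.00.
Referral share: 19% of $104,250.00 = $19,807.50; lead counsel retains $104,250.00 − $19,807.50 = $84,442.50.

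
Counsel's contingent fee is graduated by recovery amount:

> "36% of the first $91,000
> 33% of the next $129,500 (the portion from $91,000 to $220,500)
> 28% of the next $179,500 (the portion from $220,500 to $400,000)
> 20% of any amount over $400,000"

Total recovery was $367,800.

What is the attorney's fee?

$116,739.00

First $91,000 at 36% = $32,760.00
Next $129,500 at 33% = $42,735.00
Remaining $147,300 at 28% = $41,244.00
Fee: $32,760.00 + $42,735.00 + $41,244.00 = $116,739.00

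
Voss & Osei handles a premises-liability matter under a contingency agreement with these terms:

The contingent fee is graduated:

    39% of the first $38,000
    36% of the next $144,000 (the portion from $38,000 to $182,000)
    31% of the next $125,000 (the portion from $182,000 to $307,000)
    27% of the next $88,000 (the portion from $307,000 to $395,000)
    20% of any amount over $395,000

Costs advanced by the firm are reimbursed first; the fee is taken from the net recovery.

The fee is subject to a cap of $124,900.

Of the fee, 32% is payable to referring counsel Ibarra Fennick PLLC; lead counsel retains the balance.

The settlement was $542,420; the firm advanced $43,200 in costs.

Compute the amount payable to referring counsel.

Fee base (net of costs): $542,420 − $43,200 = $499,220
First $38,000 at 39% = $14,820.00
Next $144,000 at 36% = $51,840.00
Next $125,000 at 31% = $38,750.00
Next $88,000 at 27% = $23,760.00
Remaining $104,220 at 20% = $20,844.00
Fee: $14,820.00 + $51,840.00 + $38,750.00 + $23,760.00 + $20,844.00 = $150,014.00
$150,014.00 exceeds the $124,900 cap, so the fee is capped at $124,900.00.
Referral share: 32% of $124,900.00 = $39,968.00; lead counsel retains $124,900.00 − $39,968.00 = $84,932.00.

$39,968.00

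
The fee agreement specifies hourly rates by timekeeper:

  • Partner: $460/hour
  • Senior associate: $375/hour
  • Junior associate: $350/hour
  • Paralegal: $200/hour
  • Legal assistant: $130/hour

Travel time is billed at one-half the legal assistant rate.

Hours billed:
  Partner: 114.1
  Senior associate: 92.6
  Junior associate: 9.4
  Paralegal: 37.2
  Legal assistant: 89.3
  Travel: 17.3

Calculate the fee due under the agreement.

$110,674.50

Partner: 114.1 × $460 = $52,486.00
Senior associate: 92.6 × $375 = $34,725.00
Junior associate: 9.4 × $350 = $3,290.00
Paralegal: 37.2 × $200 = $7,440.00
Legal assistant: 89.3 × $130 = $11,609.00
Subtotal: $52,486.00 + $34,725.00 + $3,290.00 + $7,440.00 + $11,609.00 = $109,550.00
Travel: 17.3 × ($130 ÷ 2) = 17.3 × $65.00 = $1,124.50
Total: $109,550.00 + $1,124.50 = $110,674.50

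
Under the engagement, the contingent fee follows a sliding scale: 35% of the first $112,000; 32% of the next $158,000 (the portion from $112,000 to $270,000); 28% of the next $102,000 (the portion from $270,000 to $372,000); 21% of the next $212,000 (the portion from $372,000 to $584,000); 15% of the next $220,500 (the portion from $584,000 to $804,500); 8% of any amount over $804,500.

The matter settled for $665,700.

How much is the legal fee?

First $112,000 at 35% = $39,200.00
Next $158,000 at 32% = $50,560.00
Next $102,000 at 28% = $28,560.00
Next $212,000 at 21% = $44,520.00
Remaining $81,700 at 15% = $12,255.00
Fee: $39,200.00 + $50,560.00 + $28,560.00 + $44,520.00 + $12,255.00 = $175,095.00

$175,095.00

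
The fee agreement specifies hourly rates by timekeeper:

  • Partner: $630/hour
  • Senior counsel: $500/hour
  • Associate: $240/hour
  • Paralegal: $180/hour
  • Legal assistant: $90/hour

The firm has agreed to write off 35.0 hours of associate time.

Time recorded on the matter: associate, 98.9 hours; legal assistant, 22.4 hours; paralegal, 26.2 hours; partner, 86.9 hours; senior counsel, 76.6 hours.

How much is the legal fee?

Partner: 86.9 × $630 = $54,747.00
Senior counsel: 76.6 × $500 = $38,300.00
Associate: 98.9 × $240 = $23,736.00
Paralegal: 26.2 × $180 = $4,716.00
Legal assistant: 22.4 × $90 = $2,016.00
Subtotal: $123,515.00
Write-off: 35.0 × $240 = $8,400.00
Total: $123,515.00 − $8,400.00 = $115,115.00

$115,115.00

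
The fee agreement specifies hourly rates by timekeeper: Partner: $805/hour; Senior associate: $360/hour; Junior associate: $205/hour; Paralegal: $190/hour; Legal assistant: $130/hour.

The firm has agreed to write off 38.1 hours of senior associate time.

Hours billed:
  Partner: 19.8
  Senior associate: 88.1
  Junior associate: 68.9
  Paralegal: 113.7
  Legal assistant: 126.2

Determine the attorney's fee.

$86,072.50

Partner: 19.8 × $805 = $15,939.00
Senior associate: 88.1 × $360 = $31,716.00
Junior associate: 68.9 × $205 = $14,124.50
Paralegal: 113.7 × $190 = $21,603.00
Legal assistant: 126.2 × $130 = $16,406.00
Subtotal: $99,788.50
Write-off: 38.1 × $360 = $13,716.00
Total: $99,788.50 − $13,716.00 = $86,072.50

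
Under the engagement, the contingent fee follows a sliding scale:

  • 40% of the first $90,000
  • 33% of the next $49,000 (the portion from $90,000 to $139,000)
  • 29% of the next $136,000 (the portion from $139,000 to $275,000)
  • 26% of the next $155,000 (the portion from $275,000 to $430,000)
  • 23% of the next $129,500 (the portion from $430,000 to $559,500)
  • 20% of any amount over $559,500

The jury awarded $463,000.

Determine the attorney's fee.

First $90,000 at 40% = $36,000.00
Next $49,000 at 33% = $16,170.00
Next $136,000 at 29% = $39,440.00
Next $155,000 at 26% = $40,300.00
Remaining $33,000 at 23% = $7,590.00
Fee: $36,000.00 + $16,170.00 + $39,440.00 + $40,300.00 + $7,590.00 = $139,500.00

$139,500.00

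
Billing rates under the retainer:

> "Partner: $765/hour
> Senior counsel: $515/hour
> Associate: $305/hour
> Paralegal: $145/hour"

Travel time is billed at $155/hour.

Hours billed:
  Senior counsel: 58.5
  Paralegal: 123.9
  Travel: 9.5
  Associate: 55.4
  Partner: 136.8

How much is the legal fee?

$171,114.50

Partner: 136.8 × $765 = $104,652.00
Senior counsel: 58.5 × $515 = $30,127.50
Associate: 55.4 × $305 = $16,897.00
Paralegal: 123.9 × $145 = $17,965.50
Subtotal: $104,652.00 + $30,127.50 + $16,897.00 + $17,965.50 = $169,642.00
Travel: 9.5 × $155 = $1,472.50
Total: $169,642.00 + $1,472.50 = $171,114.50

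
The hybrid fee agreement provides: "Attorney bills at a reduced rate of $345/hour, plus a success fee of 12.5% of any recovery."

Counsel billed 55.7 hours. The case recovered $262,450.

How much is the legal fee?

Hourly: 55.7 × $345 = $19,216.50
Success fee: 12.5% of $262,450 = $32,806.25
Total: $19,216.50 + $32,806.25 = $52,022.75

$52,022.75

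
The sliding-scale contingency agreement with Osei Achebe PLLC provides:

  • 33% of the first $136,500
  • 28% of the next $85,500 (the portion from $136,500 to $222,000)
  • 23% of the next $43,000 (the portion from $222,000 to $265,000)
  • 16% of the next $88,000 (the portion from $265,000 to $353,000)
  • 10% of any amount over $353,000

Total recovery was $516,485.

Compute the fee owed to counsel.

First $136,500 at 33% = $45,045.00
Next $85,500 at 28% = $23,940.00
Next $43,000 at 23% = $9,890.00
Next $88,000 at 16% = $14,080.00
Remaining $163,485 at 10% = $16,348.50
Fee: $45,045.00 + $23,940.00 + $9,890.00 + $14,080.00 + $16,348.50 = $109,303.50

$109,303.50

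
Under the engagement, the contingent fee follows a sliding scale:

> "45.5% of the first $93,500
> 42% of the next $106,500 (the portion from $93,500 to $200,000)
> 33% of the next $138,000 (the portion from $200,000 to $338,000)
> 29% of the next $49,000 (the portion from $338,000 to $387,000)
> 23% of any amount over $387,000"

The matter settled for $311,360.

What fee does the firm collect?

$124,021.30

First $93,500 at 45.5% = $42,542.50
Next $106,500 at 42% = $44,730.00
Remaining $111,360 at 33% = $36,748.80
Fee: $42,542.50 + $44,730.00 + $36,748.80 = $124,021.30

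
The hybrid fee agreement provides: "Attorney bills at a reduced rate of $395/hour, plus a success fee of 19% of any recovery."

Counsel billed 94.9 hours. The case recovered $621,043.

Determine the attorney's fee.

Hourly: 94.9 × $395 = $37,485.50
Success fee: 19% of $621,043 = $117,998.17
Total: $37,485.50 + $117,998.17 = $155,483.67

$155,483.67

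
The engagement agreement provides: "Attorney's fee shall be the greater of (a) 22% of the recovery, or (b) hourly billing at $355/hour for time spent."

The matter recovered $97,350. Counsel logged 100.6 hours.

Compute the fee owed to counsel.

$35,713.00

(a) 22% of $97,350 = $21,417.00
(b) 100.6 × $355 = $35,713.00
The greater is (b): $35,713.00.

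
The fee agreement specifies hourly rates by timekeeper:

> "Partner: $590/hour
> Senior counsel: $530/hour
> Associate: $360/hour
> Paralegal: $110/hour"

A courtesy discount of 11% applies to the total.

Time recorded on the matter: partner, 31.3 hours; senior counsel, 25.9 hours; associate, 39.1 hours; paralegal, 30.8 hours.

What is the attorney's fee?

$44,195.62

Partner: 31.3 × $590 = $18,467.00
Senior counsel: 25.9 × $530 = $13,727.00
Associate: 39.1 × $360 = $14,076.00
Paralegal: 30.8 × $110 = $3,388.00
Subtotal: $49,658.00
Less 11% discount: −$5,462.38
Total: $49,658.00 − $5,462.38 = $44,195.62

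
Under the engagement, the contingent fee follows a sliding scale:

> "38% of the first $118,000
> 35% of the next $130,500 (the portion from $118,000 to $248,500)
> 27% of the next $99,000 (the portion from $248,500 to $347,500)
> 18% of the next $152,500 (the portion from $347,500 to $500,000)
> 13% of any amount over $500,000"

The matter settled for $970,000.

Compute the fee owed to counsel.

First $118,000 at 38% = $44,840.00
Next $130,500 at 35% = $45,675.00
Next $99,000 at 27% = $26,730.00
Next $152,500 at 18% = $27,450.00
Remaining $470,000 at 13% = $61,100.00
Fee: $44,840.00 + $45,675.00 + $26,730.00 + $27,450.00 + $61,100.00 = $205,795.00

$205,795.00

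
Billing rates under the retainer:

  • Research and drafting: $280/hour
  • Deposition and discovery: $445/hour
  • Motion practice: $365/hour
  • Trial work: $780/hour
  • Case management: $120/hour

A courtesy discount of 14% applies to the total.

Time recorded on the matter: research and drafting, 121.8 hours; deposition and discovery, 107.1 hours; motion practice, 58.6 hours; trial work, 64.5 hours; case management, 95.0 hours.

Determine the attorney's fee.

Research and drafting: 121.8 × $280 = $34,104.00
Deposition and discovery: 107.1 × $445 = $47,659.50
Motion practice: 58.6 × $365 = $21,389.00
Trial work: 64.5 × $780 = $50,310.00
Case management: 95.0 × $120 = $11,400.00
Subtotal: $164,862.50
Less 14% discount: −$23,080.75
Total: $164,862.50 − $23,080.75 = $141,781.75

$141,781.75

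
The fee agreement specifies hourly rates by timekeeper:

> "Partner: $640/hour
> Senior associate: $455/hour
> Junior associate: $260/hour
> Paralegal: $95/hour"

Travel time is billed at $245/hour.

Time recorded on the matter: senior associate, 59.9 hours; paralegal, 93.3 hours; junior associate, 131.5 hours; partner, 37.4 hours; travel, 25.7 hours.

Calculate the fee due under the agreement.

Partner: 37.4 × $640 = $23,936.00
Senior associate: 59.9 × $455 = $27,254.50
Junior associate: 131.5 × $260 = $34,190.00
Paralegal: 93.3 × $95 = $8,863.50
Subtotal: $23,936.00 + $27,254.50 + $34,190.00 + $8,863.50 = $94,244.00
Travel: 25.7 × $245 = $6,296.50
Total: $94,244.00 + $6,296.50 = $100,540.50

$100,540.50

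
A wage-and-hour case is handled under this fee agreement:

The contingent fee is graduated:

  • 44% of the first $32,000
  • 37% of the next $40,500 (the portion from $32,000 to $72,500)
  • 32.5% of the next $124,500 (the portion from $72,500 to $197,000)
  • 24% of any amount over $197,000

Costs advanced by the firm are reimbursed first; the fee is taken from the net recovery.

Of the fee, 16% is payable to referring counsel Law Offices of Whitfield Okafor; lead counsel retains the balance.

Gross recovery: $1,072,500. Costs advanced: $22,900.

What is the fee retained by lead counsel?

$230,287.26

Fee base (net of costs): $1,072,500 − $22,900 = $1,049,600
First $32,000 at 44% = $14,080.00
Next $40,500 at 37% = $14,985.00
Next $124,500 at 32.5% = $40,462.50
Remaining $852,600 at 24% = $204,624.00
Fee: $14,080.00 + $14,985.00 + $40,462.50 + $204,624.00 = $274,151.50
Referral share: 16% of $274,151.50 = $43,864.24; lead counsel retains $274,151.50 − $43,864.24 = $230,287.26.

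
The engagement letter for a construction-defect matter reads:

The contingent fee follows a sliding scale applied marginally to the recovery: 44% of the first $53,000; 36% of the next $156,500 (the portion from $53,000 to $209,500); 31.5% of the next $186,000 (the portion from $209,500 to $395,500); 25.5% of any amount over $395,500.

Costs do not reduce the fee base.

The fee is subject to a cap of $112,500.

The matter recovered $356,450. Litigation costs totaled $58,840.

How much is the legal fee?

$112,500.00

Fee base is the gross recovery, $356,450; costs are reimbursed separately.
First $53,000 at 44% = $23,320.00
Next $156,500 at 36% = $56,340.00
Remaining $146,950 at 31.5% = $46,289.25
Fee: $23,320.00 + $56,340.00 + $46,289.25 = $125,949.25
$125,949.25 exceeds the $112,500 cap, so the fee is capped at $112,500.00.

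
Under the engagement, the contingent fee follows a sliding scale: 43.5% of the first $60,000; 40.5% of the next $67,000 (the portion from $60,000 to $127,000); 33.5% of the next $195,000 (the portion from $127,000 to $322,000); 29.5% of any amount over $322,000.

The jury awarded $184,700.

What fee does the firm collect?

$72,564.50

First $60,000 at 43.5% = $26,100.00
Next $67,000 at 40.5% = $27,135.00
Remaining $57,700 at 33.5% = $19,329.50
Fee: $26,100.00 + $27,135.00 + $19,329.50 = $72,564.50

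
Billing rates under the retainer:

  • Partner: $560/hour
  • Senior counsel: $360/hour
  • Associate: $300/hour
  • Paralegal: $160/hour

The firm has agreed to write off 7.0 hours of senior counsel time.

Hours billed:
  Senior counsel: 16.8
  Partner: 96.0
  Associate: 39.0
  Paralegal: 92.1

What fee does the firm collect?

$83,724.00

Partner: 96.0 × $560 = $53,760.00
Senior counsel: 16.8 × $360 = $6,048.00
Associate: 39.0 × $300 = $11,700.00
Paralegal: 92.1 × $160 = $14,736.00
Subtotal: $86,244.00
Write-off: 7.0 × $360 = $2,520.00
Total: $86,244.00 − $2,520.00 = $83,724.00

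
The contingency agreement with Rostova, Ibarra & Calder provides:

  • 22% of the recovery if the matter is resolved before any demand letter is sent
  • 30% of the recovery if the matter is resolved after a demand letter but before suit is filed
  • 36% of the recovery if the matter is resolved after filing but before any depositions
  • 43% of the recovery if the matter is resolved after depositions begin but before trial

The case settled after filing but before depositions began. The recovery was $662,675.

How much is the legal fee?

$238,563.00

The matter settled after filing but before depositions began, so the 36% rate applies.
$662,675 × 36% = $238,563.00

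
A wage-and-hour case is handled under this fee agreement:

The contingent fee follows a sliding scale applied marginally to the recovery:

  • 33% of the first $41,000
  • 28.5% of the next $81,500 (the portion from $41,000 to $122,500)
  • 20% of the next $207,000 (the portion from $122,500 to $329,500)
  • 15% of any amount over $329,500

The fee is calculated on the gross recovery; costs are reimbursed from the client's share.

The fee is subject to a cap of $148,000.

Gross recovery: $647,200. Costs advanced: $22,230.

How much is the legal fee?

Fee base is the gross recovery, $647,200; costs are reimbursed separately.
First $41,000 at 33% = $13,530.00
Next $81,500 at 28.5% = $23,227.50
Next $207,000 at 20% = $41,400.00
Remaining $317,700 at 15% = $47,655.00
Fee: $13,530.00 + $23,227.50 + $41,400.00 + $47,655.00 = $125,812.50
$125,812.50 is under the $148,000 cap.

$125,812.50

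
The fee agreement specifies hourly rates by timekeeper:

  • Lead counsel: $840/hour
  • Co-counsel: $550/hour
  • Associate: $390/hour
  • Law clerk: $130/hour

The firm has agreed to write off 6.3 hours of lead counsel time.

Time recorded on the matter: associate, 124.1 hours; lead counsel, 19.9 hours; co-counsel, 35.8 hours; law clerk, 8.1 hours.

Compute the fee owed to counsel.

$80,566.00

Lead counsel: 19.9 × $840 = $16,716.00
Co-counsel: 35.8 × $550 = $19,690.00
Associate: 124.1 × $390 = $48,399.00
Law clerk: 8.1 × $130 = $1,053.00
Subtotal: $85,858.00
Write-off: 6.3 × $840 = $5,292.00
Total: $85,858.00 − $5,292.00 = $80,566.00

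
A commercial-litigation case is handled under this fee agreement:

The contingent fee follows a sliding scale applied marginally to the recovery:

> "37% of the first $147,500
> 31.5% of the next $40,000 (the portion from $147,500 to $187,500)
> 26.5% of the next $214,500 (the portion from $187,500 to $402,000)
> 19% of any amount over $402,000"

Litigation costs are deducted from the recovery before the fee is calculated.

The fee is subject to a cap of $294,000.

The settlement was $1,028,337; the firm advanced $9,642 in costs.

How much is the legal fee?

Fee base (net of costs): $1,028,337 − $9,642 = $1,018,695
First $147,500 at 37% = $54,575.00
Next $40,000 at 31.5% = $12,600.00
Next $214,500 at 26.5% = $56,842.50
Remaining $616,695 at 19% = $117,172.05
Fee: $54,575.00 + $12,600.00 + $56,842.50 + $117,172.05 = $241,189.55
$241,189.55 is under the $294,000 cap.

$241,189.55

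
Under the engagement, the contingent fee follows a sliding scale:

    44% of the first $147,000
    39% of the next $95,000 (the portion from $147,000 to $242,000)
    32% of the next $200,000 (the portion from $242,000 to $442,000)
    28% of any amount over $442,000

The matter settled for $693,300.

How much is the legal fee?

First $147,000 at 44% = $64,680.00
Next $95,000 at 39% = $37,050.00
Next $200,000 at 32% = $64,000.00
Remaining $251,300 at 28% = $70,364.00
Fee: $64,680.00 + $37,050.00 + $64,000.00 + $70,364.00 = $236,094.00

$236,094.00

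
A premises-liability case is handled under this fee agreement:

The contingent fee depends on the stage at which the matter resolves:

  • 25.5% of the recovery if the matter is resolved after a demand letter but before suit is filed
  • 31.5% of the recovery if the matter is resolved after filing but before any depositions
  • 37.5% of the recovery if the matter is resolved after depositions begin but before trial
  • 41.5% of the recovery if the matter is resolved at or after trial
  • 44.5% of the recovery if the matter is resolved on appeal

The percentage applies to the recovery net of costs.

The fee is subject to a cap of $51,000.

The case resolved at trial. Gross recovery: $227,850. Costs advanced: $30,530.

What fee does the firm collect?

$51,000.00

Fee base (net of costs): $227,850 − $30,530 = $197,320
The matter resolved at trial, so the 41.5% rate applies.
$197,320 × 41.5% = $81,887.80
$81,887.80 exceeds the $51,000 cap, so the fee is capped at $51,000.00.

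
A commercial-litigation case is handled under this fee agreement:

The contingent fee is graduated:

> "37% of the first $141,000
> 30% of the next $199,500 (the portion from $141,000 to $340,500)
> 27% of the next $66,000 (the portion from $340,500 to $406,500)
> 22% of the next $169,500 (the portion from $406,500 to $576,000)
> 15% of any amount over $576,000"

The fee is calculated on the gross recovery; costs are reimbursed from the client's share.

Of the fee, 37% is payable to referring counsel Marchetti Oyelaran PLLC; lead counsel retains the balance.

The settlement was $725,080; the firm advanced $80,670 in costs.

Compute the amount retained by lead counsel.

$119,379.96

Fee base is the gross recovery, $725,080; costs are reimbursed separately.
First $141,000 at 37% = $52,170.00
Next $199,500 at 30% = $59,850.00
Next $66,000 at 27% = $17,820.00
Next $169,500 at 22% = $37,290.00
Remaining $149,080 at 15% = $22,362.00
Fee: $52,170.00 + $59,850.00 + $17,820.00 + $37,290.00 + $22,362.00 = $189,492.00
Referral share: 37% of $189,492.00 = $70,112.04; lead counsel retains $189,492.00 − $70,112.04 = $119,379.96.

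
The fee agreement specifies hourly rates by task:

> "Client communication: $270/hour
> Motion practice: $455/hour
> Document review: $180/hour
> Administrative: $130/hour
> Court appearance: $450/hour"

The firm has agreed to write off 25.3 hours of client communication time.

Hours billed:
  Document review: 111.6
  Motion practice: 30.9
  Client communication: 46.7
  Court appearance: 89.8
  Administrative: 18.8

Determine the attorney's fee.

Client communication: 46.7 × $270 = $12,609.00
Motion practice: 30.9 × $455 = $14,059.50
Document review: 111.6 × $180 = $20,088.00
Administrative: 18.8 × $130 = $2,444.00
Court appearance: 89.8 × $450 = $40,410.00
Subtotal: $89,610.50
Write-off: 25.3 × $270 = $6,831.00
Total: $89,610.50 − $6,831.00 = $82,779.50

$82,779.50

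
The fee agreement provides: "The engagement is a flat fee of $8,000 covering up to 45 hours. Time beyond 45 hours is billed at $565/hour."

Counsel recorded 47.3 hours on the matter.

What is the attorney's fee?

Flat fee: $8,000.00
Excess hours: 47.3 − 45 = 2.3
Overrun: 2.3 × $565 = $1,299.50
Total: $8,000.00 + $1,299.50 = $9,299.50

$9,299.50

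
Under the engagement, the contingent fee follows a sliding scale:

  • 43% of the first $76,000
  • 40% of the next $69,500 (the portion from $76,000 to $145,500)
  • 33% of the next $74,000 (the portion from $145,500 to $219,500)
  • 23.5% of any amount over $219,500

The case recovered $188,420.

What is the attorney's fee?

First $76,000 at 43% = $32,680.00
Next $69,500 at 40% = $27,800.00
Remaining $42,920 at 33% = $14,163.60
Fee: $32,680.00 + $27,800.00 + $14,163.60 = $74,643.60

$74,643.60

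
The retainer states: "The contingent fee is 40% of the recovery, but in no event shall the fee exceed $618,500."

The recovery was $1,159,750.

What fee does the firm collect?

40% of $1,159,750 = $463,900.00
That is under the $618,500 cap.

$463,900.00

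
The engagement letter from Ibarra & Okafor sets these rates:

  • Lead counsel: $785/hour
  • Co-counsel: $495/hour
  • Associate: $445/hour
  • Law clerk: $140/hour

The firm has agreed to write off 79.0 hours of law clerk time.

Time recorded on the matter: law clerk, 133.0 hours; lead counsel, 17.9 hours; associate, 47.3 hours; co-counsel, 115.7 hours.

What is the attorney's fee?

$99,931.50

Lead counsel: 17.9 × $785 = $14,051.50
Co-counsel: 115.7 × $495 = $57,271.50
Associate: 47.3 × $445 = $21,048.50
Law clerk: 133.0 × $140 = $18,620.00
Subtotal: $110,991.50
Write-off: 79.0 × $140 = $11,060.00
Total: $110,991.50 − $11,060.00 = $99,931.50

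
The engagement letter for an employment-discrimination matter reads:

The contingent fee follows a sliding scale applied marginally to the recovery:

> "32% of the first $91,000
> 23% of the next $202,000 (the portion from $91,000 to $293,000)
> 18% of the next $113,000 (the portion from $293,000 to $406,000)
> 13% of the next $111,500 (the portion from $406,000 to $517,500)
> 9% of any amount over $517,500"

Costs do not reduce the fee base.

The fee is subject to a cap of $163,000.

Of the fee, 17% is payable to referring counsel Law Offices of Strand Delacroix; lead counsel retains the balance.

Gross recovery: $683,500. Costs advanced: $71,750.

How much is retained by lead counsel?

$104,044.65

Fee base is the gross recovery, $683,500; costs are reimbursed separately.
First $91,000 at 32% = $29,120.00
Next $202,000 at 23% = $46,460.00
Next $113,000 at 18% = $20,340.00
Next $111,500 at 13% = $14,495.00
Remaining $166,000 at 9% = $14,940.00
Fee: $29,120.00 + $46,460.00 + $20,340.00 + $14,495.00 + $14,940.00 = $125,355.00
$125,355.00 is under the $163,000 cap.
Referral share: 17% of $125,355.00 = $21,310.35; lead counsel retains $125,355.00 − $21,310.35 = $104,044.65.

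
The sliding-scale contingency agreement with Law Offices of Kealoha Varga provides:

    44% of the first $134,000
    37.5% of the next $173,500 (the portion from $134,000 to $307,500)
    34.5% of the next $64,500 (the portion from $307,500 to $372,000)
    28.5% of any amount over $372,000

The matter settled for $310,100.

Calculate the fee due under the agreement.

First $134,000 at 44% = $58,960.00
Next $173,500 at 37.5% = $65,062.50
Remaining $2,600 at 34.5% = $897.00
Fee: $58,960.00 + $65,062.50 + $897.00 = $124,919.50

$124,919.50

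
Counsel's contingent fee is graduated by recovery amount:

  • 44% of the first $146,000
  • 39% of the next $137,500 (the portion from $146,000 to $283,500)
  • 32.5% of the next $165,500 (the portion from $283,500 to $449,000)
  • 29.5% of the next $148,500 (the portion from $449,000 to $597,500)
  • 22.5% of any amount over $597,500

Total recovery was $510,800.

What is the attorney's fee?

First $146,000 at 44% = $64,240.00
Next $137,500 at 39% = $53,625.00
Next $165,500 at 32.5% = $53,787.50
Remaining $61,800 at 29.5% = $18,231.00
Fee: $64,240.00 + $53,625.00 + $53,787.50 + $18,231.00 = $189,883.50

$189,883.50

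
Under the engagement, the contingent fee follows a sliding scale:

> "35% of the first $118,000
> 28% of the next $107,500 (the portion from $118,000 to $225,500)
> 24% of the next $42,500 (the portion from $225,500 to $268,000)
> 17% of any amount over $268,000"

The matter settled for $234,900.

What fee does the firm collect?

First $118,000 at 35% = $41,300.00
Next $107,500 at 28% = $30,100.00
Remaining $9,400 at 24% = $2,256.00
Fee: $41,300.00 + $30,100.00 + $2,256.00 = $73,656.00

$73,656.00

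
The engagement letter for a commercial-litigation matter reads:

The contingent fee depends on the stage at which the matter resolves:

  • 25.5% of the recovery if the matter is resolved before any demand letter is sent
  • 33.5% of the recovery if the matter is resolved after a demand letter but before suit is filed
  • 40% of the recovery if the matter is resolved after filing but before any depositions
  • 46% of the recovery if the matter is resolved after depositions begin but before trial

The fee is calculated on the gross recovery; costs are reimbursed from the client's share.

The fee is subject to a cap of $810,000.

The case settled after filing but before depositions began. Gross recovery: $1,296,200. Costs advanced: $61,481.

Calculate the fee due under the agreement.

$518,480.00

Fee base is the gross recovery, $1,296,200; costs are reimbursed separately.
The matter settled after filing but before depositions began, so the 40% rate applies.
$1,296,200 × 40% = $518,480.00
$518,480.00 is under the $810,000 cap.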